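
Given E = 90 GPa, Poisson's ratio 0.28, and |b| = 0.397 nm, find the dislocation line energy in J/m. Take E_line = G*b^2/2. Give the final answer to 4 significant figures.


Step 1: G = E / (2*(1+nu))
G = 90 / (2*(1+0.28)) = 35.1563 GPa = 3.51563e+10 Pa
Step 2: E_line = G*b^2/2
b = 0.397 nm = 3.97e-10 m
E_line = 0.5 * 3.51563e+10 * (3.97e-10)^2 = 2.77e-09 J/m


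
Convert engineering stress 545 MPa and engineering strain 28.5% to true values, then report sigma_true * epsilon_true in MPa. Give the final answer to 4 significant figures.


sigma_true = sigma_eng * (1 + epsilon_eng)
sigma_true = 545 * (1 + 0.285) = 700.325 MPa
epsilon_true = ln(1 + epsilon_eng)
epsilon_true = ln(1 + 0.285) = 0.250759
sigma_true * epsilon_true = 700.325 * 0.250759 = 175.6 MPa


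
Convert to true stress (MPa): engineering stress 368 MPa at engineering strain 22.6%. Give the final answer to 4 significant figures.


sigma_true = sigma_eng * (1 + epsilon_eng)
sigma_true = 368 * (1 + 0.226)
sigma_true = 451.2 MPa


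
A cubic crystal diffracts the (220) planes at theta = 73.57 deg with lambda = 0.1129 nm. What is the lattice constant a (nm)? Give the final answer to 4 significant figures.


d = lambda / (2*sin(theta))
d = 0.1129 / (2*sin(73.57 deg))
d = 0.0588532 nm
a = d * sqrt(h^2+k^2+l^2) = 0.0588532 * sqrt(8)
a = 0.1665 nm


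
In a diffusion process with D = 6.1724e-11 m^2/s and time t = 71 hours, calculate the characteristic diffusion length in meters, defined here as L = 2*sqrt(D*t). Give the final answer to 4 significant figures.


t = 71 hr = 255600 s
Diffusion length = 2*sqrt(D*t)
= 2*sqrt(6.1724e-11 * 255600)
= 7.944e-03 m


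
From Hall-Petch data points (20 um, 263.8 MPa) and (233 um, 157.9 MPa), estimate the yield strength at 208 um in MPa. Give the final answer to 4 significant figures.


sigma_y = sigma0 + k / sqrt(d)
1/sqrt(d1) = 1/sqrt(2e-05) = 223.607;  1/sqrt(d2) = 65.5122
k = (sigma1 - sigma2) / (1/sqrt(d1) - 1/sqrt(d2)) = (263.8 - 157.9) / (223.607 - 65.5122) = 0.669852 MPa*m^0.5
sigma0 = sigma1 - k/sqrt(d1) = 263.8 - 0.669852*223.607 = 114.017 MPa
sigma_y(d3) = 114.017 + 0.669852 / sqrt(2.08e-04) = 160.5 MPa


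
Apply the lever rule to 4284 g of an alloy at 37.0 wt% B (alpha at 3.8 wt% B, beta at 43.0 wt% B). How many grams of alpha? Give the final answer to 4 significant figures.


f_alpha = (C_beta - C0) / (C_beta - C_alpha)
f_alpha = (43.0 - 37.0) / (43.0 - 3.8) = 0.153061
m_alpha = f_alpha * m_total = 0.153061 * 4284 = 655.7 g


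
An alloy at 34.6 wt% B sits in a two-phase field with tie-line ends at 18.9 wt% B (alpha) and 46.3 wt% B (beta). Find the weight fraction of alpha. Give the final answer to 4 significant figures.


f_alpha = (C_beta - C0) / (C_beta - C_alpha)
f_alpha = (46.3 - 34.6) / (46.3 - 18.9)
f_alpha = 0.427


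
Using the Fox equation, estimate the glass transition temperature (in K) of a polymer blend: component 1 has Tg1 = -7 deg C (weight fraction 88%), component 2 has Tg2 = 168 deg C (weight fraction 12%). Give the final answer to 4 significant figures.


1/Tg = w1/Tg1 + w2/Tg2 (in Kelvin)
Tg1 = 266.15 K, Tg2 = 441.15 K
1/Tg = 0.88/266.15 + 0.12/441.15
Tg = 279.5 K


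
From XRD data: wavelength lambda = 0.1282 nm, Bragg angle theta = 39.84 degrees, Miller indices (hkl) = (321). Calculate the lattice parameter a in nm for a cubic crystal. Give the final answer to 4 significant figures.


d = lambda / (2*sin(theta))
d = 0.1282 / (2*sin(39.84 deg))
d = 0.100055 nm
a = d * sqrt(h^2+k^2+l^2) = 0.100055 * sqrt(14)
a = 0.3744 nm


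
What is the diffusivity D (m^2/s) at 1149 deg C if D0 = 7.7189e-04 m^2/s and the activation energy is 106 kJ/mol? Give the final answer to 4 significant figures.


D = D0 * exp(-Qd / (R*T))
T = 1422.15 K
D = 7.7189e-04 * exp(-106e3 / (8.314 * 1422.15))
D = 9.865e-08 m^2/s


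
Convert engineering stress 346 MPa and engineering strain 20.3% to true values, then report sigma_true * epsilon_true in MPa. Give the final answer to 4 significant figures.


sigma_true = sigma_eng * (1 + epsilon_eng)
sigma_true = 346 * (1 + 0.203) = 416.238 MPa
epsilon_true = ln(1 + epsilon_eng)
epsilon_true = ln(1 + 0.203) = 0.184818
sigma_true * epsilon_true = 416.238 * 0.184818 = 76.93 MPa


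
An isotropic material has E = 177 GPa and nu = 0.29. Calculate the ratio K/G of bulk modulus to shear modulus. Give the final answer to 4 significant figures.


G = E / (2*(1+nu))
G = 177 / (2*(1+0.29)) = 68.6047 GPa
K = E / (3*(1-2*nu))
K = 177 / (3*(1-2*0.29)) = 140.476 GPa
K/G = 140.476 / 68.6047 = 2.048


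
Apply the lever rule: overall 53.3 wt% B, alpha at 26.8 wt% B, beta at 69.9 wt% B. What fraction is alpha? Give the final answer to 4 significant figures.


f_alpha = (C_beta - C0) / (C_beta - C_alpha)
f_alpha = (69.9 - 53.3) / (69.9 - 26.8)
f_alpha = 0.3852


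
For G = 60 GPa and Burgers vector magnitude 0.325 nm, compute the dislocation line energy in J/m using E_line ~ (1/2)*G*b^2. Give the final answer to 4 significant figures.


E = G*b^2/2
b = 0.325 nm = 3.25e-10 m
G = 60 GPa = 6e+10 Pa
E = 0.5 * 6e+10 * (3.25e-10)^2
E = 3.169e-09 J/m


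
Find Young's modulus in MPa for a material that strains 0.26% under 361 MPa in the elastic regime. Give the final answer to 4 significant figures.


E = sigma / epsilon
epsilon = 0.26% = 2.6e-03
E = 361 / 2.6e-03
E = 138800 MPa


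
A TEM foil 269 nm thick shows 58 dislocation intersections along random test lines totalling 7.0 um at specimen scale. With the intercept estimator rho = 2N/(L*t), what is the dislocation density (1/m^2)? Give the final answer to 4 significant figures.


rho = 2N / (L * t)
L = 7.0 um = 7e-06 m, t = 269 nm = 2.69e-07 m
rho = 2 * 58 / (7e-06 * 2.69e-07)
rho = 6.16e+13 1/m^2


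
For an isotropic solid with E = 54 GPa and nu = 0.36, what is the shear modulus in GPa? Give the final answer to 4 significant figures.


G = E / (2*(1+nu))
G = 54 / (2*(1+0.36))
G = 19.85 GPa


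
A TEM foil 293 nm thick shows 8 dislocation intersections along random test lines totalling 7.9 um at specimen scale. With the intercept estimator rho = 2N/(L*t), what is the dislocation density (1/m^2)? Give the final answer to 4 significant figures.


rho = 2N / (L * t)
L = 7.9 um = 7.9e-06 m, t = 293 nm = 2.93e-07 m
rho = 2 * 8 / (7.9e-06 * 2.93e-07)
rho = 6.912e+12 1/m^2


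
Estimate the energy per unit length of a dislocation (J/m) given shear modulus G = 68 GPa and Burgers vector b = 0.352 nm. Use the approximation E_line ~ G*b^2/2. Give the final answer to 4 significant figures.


E = G*b^2/2
b = 0.352 nm = 3.52e-10 m
G = 68 GPa = 6.8e+10 Pa
E = 0.5 * 6.8e+10 * (3.52e-10)^2
E = 4.213e-09 J/m


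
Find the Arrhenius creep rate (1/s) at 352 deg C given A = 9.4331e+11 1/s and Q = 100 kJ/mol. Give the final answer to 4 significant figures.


rate = A * exp(-Q / (R*T))
T = 352 + 273.15 = 625.15 K
rate = 9.4331e+11 * exp(-100e3 / (8.314 * 625.15))
rate = 4157 1/s


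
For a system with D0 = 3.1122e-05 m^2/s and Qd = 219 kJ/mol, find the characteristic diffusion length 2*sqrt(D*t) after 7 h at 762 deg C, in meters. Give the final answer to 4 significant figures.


Step 1: D = D0 * exp(-Qd/(R*T))
T = 1035.15 K
D = 3.1122e-05 * exp(-219e3 / (8.314 * 1035.15)) = 2.76518e-16 m^2/s
Step 2: L = 2*sqrt(D*t)
t = 7 h = 25200 s
L = 2*sqrt(2.76518e-16 * 25200) = 5.279e-06 m


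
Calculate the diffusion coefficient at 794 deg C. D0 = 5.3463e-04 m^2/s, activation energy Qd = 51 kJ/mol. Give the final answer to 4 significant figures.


D = D0 * exp(-Qd / (R*T))
T = 1067.15 K
D = 5.3463e-04 * exp(-51e3 / (8.314 * 1067.15))
D = 1.705e-06 m^2/s


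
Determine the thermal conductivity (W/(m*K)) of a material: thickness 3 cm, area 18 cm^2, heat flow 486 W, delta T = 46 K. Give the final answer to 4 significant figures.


k = Q*L / (A*dT)
L = 0.03 m, A = 1.8e-03 m^2
k = 486 * 0.03 / (1.8e-03 * 46)
k = 176.1 W/(m*K)


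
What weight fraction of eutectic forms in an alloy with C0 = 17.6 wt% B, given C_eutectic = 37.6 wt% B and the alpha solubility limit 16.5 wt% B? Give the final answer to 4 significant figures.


f_primary = (C_e - C0) / (C_e - C_alpha_max)
f_primary = (37.6 - 17.6) / (37.6 - 16.5)
f_primary = 0.947867
f_eutectic = 1 - 0.947867 = 0.05213


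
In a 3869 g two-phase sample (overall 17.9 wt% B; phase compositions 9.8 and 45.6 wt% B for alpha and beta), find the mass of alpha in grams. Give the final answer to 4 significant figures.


f_alpha = (C_beta - C0) / (C_beta - C_alpha)
f_alpha = (45.6 - 17.9) / (45.6 - 9.8) = 0.773743
m_alpha = f_alpha * m_total = 0.773743 * 3869 = 2994 g


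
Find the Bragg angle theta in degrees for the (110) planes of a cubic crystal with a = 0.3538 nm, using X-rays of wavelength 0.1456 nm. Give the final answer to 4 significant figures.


d = a / sqrt(h^2+k^2+l^2)
d = 0.3538 / sqrt(2) = 0.250174 nm
lambda = 2*d*sin(theta)  =>  sin(theta) = lambda / (2*d)
sin(theta) = 0.1456 / (2 * 0.250174) = 0.290997
theta = 16.92 deg


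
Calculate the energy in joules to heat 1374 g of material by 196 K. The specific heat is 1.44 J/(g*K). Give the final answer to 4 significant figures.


Q = m * cp * dT
Q = 1374 * 1.44 * 196
Q = 387800 J


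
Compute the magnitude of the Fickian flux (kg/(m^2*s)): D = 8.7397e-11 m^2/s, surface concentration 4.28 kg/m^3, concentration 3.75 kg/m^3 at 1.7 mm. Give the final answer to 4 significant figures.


J = -D * (dC/dx) = D * (C1 - C2) / dx
J = 8.7397e-11 * (4.28 - 3.75) / 1.7e-03
J = 2.725e-08 kg/(m^2*s)


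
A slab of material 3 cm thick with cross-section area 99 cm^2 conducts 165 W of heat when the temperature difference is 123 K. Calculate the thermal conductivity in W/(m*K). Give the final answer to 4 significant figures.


k = Q*L / (A*dT)
L = 0.03 m, A = 9.9e-03 m^2
k = 165 * 0.03 / (9.9e-03 * 123)
k = 4.065 W/(m*K)


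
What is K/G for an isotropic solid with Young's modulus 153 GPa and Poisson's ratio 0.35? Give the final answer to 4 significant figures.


G = E / (2*(1+nu))
G = 153 / (2*(1+0.35)) = 56.6667 GPa
K = E / (3*(1-2*nu))
K = 153 / (3*(1-2*0.35)) = 170 GPa
K/G = 170 / 56.6667 = 3


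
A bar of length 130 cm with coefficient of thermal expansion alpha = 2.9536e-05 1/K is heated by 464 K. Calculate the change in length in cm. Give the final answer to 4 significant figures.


dL = L0 * alpha * dT
dL = 130 * 2.9536e-05 * 464
dL = 1.782 cm


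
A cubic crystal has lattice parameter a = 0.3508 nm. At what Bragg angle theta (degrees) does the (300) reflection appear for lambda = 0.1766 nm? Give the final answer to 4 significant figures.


d = a / sqrt(h^2+k^2+l^2)
d = 0.3508 / sqrt(9) = 0.116933 nm
lambda = 2*d*sin(theta)  =>  sin(theta) = lambda / (2*d)
sin(theta) = 0.1766 / (2 * 0.116933) = 0.755131
theta = 49.04 deg


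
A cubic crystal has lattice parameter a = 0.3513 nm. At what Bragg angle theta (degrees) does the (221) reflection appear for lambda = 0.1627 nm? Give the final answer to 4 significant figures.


d = a / sqrt(h^2+k^2+l^2)
d = 0.3513 / sqrt(9) = 0.1171 nm
lambda = 2*d*sin(theta)  =>  sin(theta) = lambda / (2*d)
sin(theta) = 0.1627 / (2 * 0.1171) = 0.694705
theta = 44 deg


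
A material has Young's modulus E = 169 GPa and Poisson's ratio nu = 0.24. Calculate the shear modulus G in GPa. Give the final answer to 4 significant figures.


G = E / (2*(1+nu))
G = 169 / (2*(1+0.24))
G = 68.15 GPa


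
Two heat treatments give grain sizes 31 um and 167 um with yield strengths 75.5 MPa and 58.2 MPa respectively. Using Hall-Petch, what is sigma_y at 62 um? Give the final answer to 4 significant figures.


sigma_y = sigma0 + k / sqrt(d)
1/sqrt(d1) = 1/sqrt(3.1e-05) = 179.605;  1/sqrt(d2) = 77.3823
k = (sigma1 - sigma2) / (1/sqrt(d1) - 1/sqrt(d2)) = (75.5 - 58.2) / (179.605 - 77.3823) = 0.169238 MPa*m^0.5
sigma0 = sigma1 - k/sqrt(d1) = 75.5 - 0.169238*179.605 = 45.104 MPa
sigma_y(d3) = 45.104 + 0.169238 / sqrt(6.2e-05) = 66.6 MPa


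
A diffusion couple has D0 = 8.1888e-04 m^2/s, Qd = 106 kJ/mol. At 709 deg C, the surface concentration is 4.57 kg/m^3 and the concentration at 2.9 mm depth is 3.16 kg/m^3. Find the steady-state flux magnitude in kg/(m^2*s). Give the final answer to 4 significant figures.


Step 1: D = D0 * exp(-Qd/(R*T))
T = 709 + 273.15 = 982.15 K
D = 8.1888e-04 * exp(-106e3 / (8.314 * 982.15)) = 1.88589e-09 m^2/s
Step 2: J = D * (C1 - C2) / dx
J = 1.88589e-09 * (4.57 - 3.16) / 2.9e-03
J = 9.169e-07 kg/(m^2*s)


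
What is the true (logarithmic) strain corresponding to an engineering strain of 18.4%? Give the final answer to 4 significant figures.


epsilon_true = ln(1 + epsilon_eng)
epsilon_true = ln(1 + 0.184)
epsilon_true = 0.1689


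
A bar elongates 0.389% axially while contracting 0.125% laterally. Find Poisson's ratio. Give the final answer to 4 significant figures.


nu = -epsilon_lat / epsilon_axial
Lateral strain is contraction (negative), so using magnitudes:
nu = 0.125 / 0.389
nu = 0.3213


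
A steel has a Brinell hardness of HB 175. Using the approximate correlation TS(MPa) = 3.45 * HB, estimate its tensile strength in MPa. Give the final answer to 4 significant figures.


TS (MPa) = 3.45 * HB
TS = 3.45 * 175
TS = 603.8 MPa


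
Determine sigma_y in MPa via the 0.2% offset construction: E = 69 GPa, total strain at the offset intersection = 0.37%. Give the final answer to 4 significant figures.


Offset strain = 0.002
Elastic strain at yield = total_strain - offset = 3.7e-03 - 0.002 = 1.7e-03
sigma_y = E * elastic_strain = 69000 * 1.7e-03
sigma_y = 117.3 MPa


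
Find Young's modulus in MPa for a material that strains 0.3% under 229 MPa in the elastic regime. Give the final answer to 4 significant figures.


E = sigma / epsilon
epsilon = 0.3% = 3e-03
E = 229 / 3e-03
E = 76330 MPa


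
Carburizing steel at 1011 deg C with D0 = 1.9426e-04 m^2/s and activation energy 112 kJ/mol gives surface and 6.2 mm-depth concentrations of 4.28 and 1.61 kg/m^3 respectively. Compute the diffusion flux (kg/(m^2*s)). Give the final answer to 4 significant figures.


Step 1: D = D0 * exp(-Qd/(R*T))
T = 1011 + 273.15 = 1284.15 K
D = 1.9426e-04 * exp(-112e3 / (8.314 * 1284.15)) = 5.4008e-09 m^2/s
Step 2: J = D * (C1 - C2) / dx
J = 5.4008e-09 * (4.28 - 1.61) / 6.2e-03
J = 2.326e-06 kg/(m^2*s)


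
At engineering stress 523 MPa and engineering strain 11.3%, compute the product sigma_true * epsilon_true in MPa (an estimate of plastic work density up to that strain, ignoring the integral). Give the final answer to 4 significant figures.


sigma_true = sigma_eng * (1 + epsilon_eng)
sigma_true = 523 * (1 + 0.113) = 582.099 MPa
epsilon_true = ln(1 + epsilon_eng)
epsilon_true = ln(1 + 0.113) = 0.107059
sigma_true * epsilon_true = 582.099 * 0.107059 = 62.32 MPa


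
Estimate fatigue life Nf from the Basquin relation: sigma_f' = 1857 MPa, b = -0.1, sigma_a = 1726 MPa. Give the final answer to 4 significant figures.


sigma_a = sigma_f' * (2*Nf)^b
2*Nf = (sigma_a / sigma_f')^(1/b)
2*Nf = (1726 / 1857)^(1/-0.1)
2*Nf = 2.07831
Nf = 1.039 cycles


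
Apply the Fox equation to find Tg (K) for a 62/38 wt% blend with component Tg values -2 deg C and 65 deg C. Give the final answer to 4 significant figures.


1/Tg = w1/Tg1 + w2/Tg2 (in Kelvin)
Tg1 = 271.15 K, Tg2 = 338.15 K
1/Tg = 0.62/271.15 + 0.38/338.15
Tg = 293.2 K


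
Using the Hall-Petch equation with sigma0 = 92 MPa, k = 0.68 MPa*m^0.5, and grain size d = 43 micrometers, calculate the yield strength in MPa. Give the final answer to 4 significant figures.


sigma_y = sigma0 + k / sqrt(d)
d = 43 um = 4.3e-05 m
sigma_y = 92 + 0.68 / sqrt(4.3e-05)
sigma_y = 195.7 MPa


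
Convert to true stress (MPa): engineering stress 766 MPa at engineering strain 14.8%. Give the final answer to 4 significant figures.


sigma_true = sigma_eng * (1 + epsilon_eng)
sigma_true = 766 * (1 + 0.148)
sigma_true = 879.4 MPa


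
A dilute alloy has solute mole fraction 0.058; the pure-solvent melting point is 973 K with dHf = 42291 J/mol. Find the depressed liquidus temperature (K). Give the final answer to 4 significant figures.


dT = R*Tm^2*x / dHf
dT = 8.314 * 973^2 * 0.058 / 42291
dT = 10.7948 K
T_new = 973 - 10.7948 = 962.2 K


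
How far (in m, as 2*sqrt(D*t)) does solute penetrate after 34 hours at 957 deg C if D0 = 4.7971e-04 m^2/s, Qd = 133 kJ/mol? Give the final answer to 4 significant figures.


Step 1: D = D0 * exp(-Qd/(R*T))
T = 1230.15 K
D = 4.7971e-04 * exp(-133e3 / (8.314 * 1230.15)) = 1.07976e-09 m^2/s
Step 2: L = 2*sqrt(D*t)
t = 34 h = 122400 s
L = 2*sqrt(1.07976e-09 * 122400) = 0.02299 m


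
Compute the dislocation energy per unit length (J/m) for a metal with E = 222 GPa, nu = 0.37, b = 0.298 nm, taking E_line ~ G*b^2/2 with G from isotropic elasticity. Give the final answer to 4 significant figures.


Step 1: G = E / (2*(1+nu))
G = 222 / (2*(1+0.37)) = 81.0219 GPa = 8.10219e+10 Pa
Step 2: E_line = G*b^2/2
b = 0.298 nm = 2.98e-10 m
E_line = 0.5 * 8.10219e+10 * (2.98e-10)^2 = 3.598e-09 J/m


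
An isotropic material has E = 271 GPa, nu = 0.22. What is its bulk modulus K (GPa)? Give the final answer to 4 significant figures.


K = E / (3*(1-2*nu))
K = 271 / (3*(1-2*0.22))
K = 161.3 GPa


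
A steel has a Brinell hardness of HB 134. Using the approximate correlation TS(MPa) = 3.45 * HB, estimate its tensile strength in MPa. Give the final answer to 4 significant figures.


TS (MPa) = 3.45 * HB
TS = 3.45 * 134
TS = 462.3 MPa


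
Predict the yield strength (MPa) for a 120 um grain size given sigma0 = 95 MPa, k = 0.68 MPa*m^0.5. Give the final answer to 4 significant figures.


sigma_y = sigma0 + k / sqrt(d)
d = 120 um = 1.2e-04 m
sigma_y = 95 + 0.68 / sqrt(1.2e-04)
sigma_y = 157.1 MPa


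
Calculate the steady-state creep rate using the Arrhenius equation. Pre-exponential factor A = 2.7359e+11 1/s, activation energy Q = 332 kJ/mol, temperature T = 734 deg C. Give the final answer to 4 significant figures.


rate = A * exp(-Q / (R*T))
T = 734 + 273.15 = 1007.15 K
rate = 2.7359e+11 * exp(-332e3 / (8.314 * 1007.15))
rate = 1.651e-06 1/s


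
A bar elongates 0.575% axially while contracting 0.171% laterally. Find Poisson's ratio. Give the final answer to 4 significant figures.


nu = -epsilon_lat / epsilon_axial
Lateral strain is contraction (negative), so using magnitudes:
nu = 0.171 / 0.575
nu = 0.2974


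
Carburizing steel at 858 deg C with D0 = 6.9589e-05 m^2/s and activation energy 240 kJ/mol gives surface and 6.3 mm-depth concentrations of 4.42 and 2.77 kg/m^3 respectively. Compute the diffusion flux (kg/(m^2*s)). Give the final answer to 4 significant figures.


Step 1: D = D0 * exp(-Qd/(R*T))
T = 858 + 273.15 = 1131.15 K
D = 6.9589e-05 * exp(-240e3 / (8.314 * 1131.15)) = 5.74561e-16 m^2/s
Step 2: J = D * (C1 - C2) / dx
J = 5.74561e-16 * (4.42 - 2.77) / 6.3e-03
J = 1.505e-13 kg/(m^2*s)


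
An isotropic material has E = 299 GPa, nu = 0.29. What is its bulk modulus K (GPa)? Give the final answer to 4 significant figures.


K = E / (3*(1-2*nu))
K = 299 / (3*(1-2*0.29))
K = 237.3 GPa


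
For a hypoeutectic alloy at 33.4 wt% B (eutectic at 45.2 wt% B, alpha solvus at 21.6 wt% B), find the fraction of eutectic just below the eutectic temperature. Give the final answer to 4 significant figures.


f_primary = (C_e - C0) / (C_e - C_alpha_max)
f_primary = (45.2 - 33.4) / (45.2 - 21.6)
f_primary = 0.5
f_eutectic = 1 - 0.5 = 0.5


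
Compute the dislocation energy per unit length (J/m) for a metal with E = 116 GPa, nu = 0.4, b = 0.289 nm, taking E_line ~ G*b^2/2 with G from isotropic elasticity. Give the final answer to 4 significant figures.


Step 1: G = E / (2*(1+nu))
G = 116 / (2*(1+0.4)) = 41.4286 GPa = 4.14286e+10 Pa
Step 2: E_line = G*b^2/2
b = 0.289 nm = 2.89e-10 m
E_line = 0.5 * 4.14286e+10 * (2.89e-10)^2 = 1.73e-09 J/m


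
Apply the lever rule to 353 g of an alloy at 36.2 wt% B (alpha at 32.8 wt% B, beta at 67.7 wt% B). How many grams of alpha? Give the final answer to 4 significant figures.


f_alpha = (C_beta - C0) / (C_beta - C_alpha)
f_alpha = (67.7 - 36.2) / (67.7 - 32.8) = 0.902579
m_alpha = f_alpha * m_total = 0.902579 * 353 = 318.6 g


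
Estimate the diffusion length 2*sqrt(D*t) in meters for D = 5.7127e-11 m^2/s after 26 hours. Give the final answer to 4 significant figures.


t = 26 hr = 93600 s
Diffusion length = 2*sqrt(D*t)
= 2*sqrt(5.7127e-11 * 93600)
= 4.625e-03 m


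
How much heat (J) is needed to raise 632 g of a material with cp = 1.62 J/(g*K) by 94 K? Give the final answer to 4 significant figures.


Q = m * cp * dT
Q = 632 * 1.62 * 94
Q = 96240 J


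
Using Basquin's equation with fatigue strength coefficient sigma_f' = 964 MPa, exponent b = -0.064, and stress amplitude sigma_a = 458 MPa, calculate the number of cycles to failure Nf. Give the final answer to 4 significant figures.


sigma_a = sigma_f' * (2*Nf)^b
2*Nf = (sigma_a / sigma_f')^(1/b)
2*Nf = (458 / 964)^(1/-0.064)
2*Nf = 112249
Nf = 56120 cycles


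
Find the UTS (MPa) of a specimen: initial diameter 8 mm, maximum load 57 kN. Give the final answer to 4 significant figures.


A0 = pi*(d/2)^2 = pi*(8/2)^2 = 50.2655 mm^2
UTS = F_max / A0 = 57*1000 / 50.2655
UTS = 1134 MPa


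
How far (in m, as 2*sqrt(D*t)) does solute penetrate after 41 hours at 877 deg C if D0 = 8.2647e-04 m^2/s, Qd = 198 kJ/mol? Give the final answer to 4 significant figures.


Step 1: D = D0 * exp(-Qd/(R*T))
T = 1150.15 K
D = 8.2647e-04 * exp(-198e3 / (8.314 * 1150.15)) = 8.40684e-13 m^2/s
Step 2: L = 2*sqrt(D*t)
t = 41 h = 147600 s
L = 2*sqrt(8.40684e-13 * 147600) = 7.045e-04 m


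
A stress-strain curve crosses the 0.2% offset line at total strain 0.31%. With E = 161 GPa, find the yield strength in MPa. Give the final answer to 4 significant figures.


Offset strain = 0.002
Elastic strain at yield = total_strain - offset = 3.1e-03 - 0.002 = 1.1e-03
sigma_y = E * elastic_strain = 161000 * 1.1e-03
sigma_y = 177.1 MPa


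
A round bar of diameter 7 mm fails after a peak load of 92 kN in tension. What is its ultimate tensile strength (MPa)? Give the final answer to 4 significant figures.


A0 = pi*(d/2)^2 = pi*(7/2)^2 = 38.4845 mm^2
UTS = F_max / A0 = 92*1000 / 38.4845
UTS = 2391 MPa


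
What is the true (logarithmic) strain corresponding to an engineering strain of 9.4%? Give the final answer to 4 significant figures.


epsilon_true = ln(1 + epsilon_eng)
epsilon_true = ln(1 + 0.094)
epsilon_true = 0.08984


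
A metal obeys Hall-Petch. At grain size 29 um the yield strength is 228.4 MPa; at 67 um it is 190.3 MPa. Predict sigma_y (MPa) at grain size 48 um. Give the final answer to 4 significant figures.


sigma_y = sigma0 + k / sqrt(d)
1/sqrt(d1) = 1/sqrt(2.9e-05) = 185.695;  1/sqrt(d2) = 122.169
k = (sigma1 - sigma2) / (1/sqrt(d1) - 1/sqrt(d2)) = (228.4 - 190.3) / (185.695 - 122.169) = 0.599755 MPa*m^0.5
sigma0 = sigma1 - k/sqrt(d1) = 228.4 - 0.599755*185.695 = 117.028 MPa
sigma_y(d3) = 117.028 + 0.599755 / sqrt(4.8e-05) = 203.6 MPa


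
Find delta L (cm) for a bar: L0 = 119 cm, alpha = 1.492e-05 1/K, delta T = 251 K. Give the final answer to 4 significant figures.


dL = L0 * alpha * dT
dL = 119 * 1.492e-05 * 251
dL = 0.4456 cm


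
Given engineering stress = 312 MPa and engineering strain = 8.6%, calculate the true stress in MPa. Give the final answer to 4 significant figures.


sigma_true = sigma_eng * (1 + epsilon_eng)
sigma_true = 312 * (1 + 0.086)
sigma_true = 338.8 MPa


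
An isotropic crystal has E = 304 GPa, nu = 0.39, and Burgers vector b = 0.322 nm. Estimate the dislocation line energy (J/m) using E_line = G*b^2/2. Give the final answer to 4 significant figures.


Step 1: G = E / (2*(1+nu))
G = 304 / (2*(1+0.39)) = 109.353 GPa = 1.09353e+11 Pa
Step 2: E_line = G*b^2/2
b = 0.322 nm = 3.22e-10 m
E_line = 0.5 * 1.09353e+11 * (3.22e-10)^2 = 5.669e-09 J/m


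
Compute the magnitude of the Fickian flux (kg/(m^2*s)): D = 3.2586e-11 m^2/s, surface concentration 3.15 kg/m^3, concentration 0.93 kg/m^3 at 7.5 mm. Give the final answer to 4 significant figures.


J = -D * (dC/dx) = D * (C1 - C2) / dx
J = 3.2586e-11 * (3.15 - 0.93) / 7.5e-03
J = 9.645e-09 kg/(m^2*s)


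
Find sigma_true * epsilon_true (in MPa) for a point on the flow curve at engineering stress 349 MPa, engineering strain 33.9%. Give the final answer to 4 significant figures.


sigma_true = sigma_eng * (1 + epsilon_eng)
sigma_true = 349 * (1 + 0.339) = 467.311 MPa
epsilon_true = ln(1 + epsilon_eng)
epsilon_true = ln(1 + 0.339) = 0.291923
sigma_true * epsilon_true = 467.311 * 0.291923 = 136.4 MPa


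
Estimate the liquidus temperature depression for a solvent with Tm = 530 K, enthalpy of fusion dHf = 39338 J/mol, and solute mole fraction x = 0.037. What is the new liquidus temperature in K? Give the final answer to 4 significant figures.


dT = R*Tm^2*x / dHf
dT = 8.314 * 530^2 * 0.037 / 39338
dT = 2.1966 K
T_new = 530 - 2.1966 = 527.8 K


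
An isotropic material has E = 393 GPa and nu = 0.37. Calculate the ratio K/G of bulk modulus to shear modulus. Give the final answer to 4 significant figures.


G = E / (2*(1+nu))
G = 393 / (2*(1+0.37)) = 143.431 GPa
K = E / (3*(1-2*nu))
K = 393 / (3*(1-2*0.37)) = 503.846 GPa
K/G = 503.846 / 143.431 = 3.513


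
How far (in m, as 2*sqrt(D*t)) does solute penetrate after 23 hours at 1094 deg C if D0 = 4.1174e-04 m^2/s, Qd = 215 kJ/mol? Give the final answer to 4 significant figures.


Step 1: D = D0 * exp(-Qd/(R*T))
T = 1367.15 K
D = 4.1174e-04 * exp(-215e3 / (8.314 * 1367.15)) = 2.51091e-12 m^2/s
Step 2: L = 2*sqrt(D*t)
t = 23 h = 82800 s
L = 2*sqrt(2.51091e-12 * 82800) = 9.119e-04 m


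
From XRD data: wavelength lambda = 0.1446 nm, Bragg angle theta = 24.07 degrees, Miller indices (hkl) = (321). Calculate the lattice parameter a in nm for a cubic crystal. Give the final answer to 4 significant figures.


d = lambda / (2*sin(theta))
d = 0.1446 / (2*sin(24.07 deg))
d = 0.17727 nm
a = d * sqrt(h^2+k^2+l^2) = 0.17727 * sqrt(14)
a = 0.6633 nm


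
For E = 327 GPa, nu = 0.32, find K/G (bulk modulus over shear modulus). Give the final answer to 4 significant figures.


G = E / (2*(1+nu))
G = 327 / (2*(1+0.32)) = 123.864 GPa
K = E / (3*(1-2*nu))
K = 327 / (3*(1-2*0.32)) = 302.778 GPa
K/G = 302.778 / 123.864 = 2.444


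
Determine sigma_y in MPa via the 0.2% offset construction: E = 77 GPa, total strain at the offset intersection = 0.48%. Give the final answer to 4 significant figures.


Offset strain = 0.002
Elastic strain at yield = total_strain - offset = 4.8e-03 - 0.002 = 2.8e-03
sigma_y = E * elastic_strain = 77000 * 2.8e-03
sigma_y = 215.6 MPa


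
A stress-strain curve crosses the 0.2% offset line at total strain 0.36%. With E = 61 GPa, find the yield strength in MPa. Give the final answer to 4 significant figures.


Offset strain = 0.002
Elastic strain at yield = total_strain - offset = 3.6e-03 - 0.002 = 1.6e-03
sigma_y = E * elastic_strain = 61000 * 1.6e-03
sigma_y = 97.6 MPa


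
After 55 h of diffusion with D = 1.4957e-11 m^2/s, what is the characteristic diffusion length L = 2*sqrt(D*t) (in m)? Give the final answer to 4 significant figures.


t = 55 hr = 198000 s
Diffusion length = 2*sqrt(D*t)
= 2*sqrt(1.4957e-11 * 198000)
= 3.442e-03 m


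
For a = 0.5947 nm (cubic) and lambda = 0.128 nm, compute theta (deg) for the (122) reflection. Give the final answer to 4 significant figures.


d = a / sqrt(h^2+k^2+l^2)
d = 0.5947 / sqrt(9) = 0.198233 nm
lambda = 2*d*sin(theta)  =>  sin(theta) = lambda / (2*d)
sin(theta) = 0.128 / (2 * 0.198233) = 0.322852
theta = 18.84 deg


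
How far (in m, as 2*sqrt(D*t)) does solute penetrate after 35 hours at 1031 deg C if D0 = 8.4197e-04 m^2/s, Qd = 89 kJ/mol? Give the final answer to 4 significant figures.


Step 1: D = D0 * exp(-Qd/(R*T))
T = 1304.15 K
D = 8.4197e-04 * exp(-89e3 / (8.314 * 1304.15)) = 2.29342e-07 m^2/s
Step 2: L = 2*sqrt(D*t)
t = 35 h = 126000 s
L = 2*sqrt(2.29342e-07 * 126000) = 0.34 m


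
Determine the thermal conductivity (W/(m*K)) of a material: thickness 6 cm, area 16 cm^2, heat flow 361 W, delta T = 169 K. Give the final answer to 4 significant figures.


k = Q*L / (A*dT)
L = 0.06 m, A = 1.6e-03 m^2
k = 361 * 0.06 / (1.6e-03 * 169)
k = 80.1 W/(m*K)


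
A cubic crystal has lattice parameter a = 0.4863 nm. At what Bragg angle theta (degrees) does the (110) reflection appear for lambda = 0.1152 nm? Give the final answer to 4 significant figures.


d = a / sqrt(h^2+k^2+l^2)
d = 0.4863 / sqrt(2) = 0.343866 nm
lambda = 2*d*sin(theta)  =>  sin(theta) = lambda / (2*d)
sin(theta) = 0.1152 / (2 * 0.343866) = 0.167507
theta = 9.643 deg


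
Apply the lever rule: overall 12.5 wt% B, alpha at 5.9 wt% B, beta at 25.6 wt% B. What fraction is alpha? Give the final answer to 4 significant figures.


f_alpha = (C_beta - C0) / (C_beta - C_alpha)
f_alpha = (25.6 - 12.5) / (25.6 - 5.9)
f_alpha = 0.665


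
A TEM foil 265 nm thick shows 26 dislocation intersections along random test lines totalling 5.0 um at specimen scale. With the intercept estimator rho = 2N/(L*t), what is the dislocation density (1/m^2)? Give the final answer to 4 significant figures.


rho = 2N / (L * t)
L = 5.0 um = 5e-06 m, t = 265 nm = 2.65e-07 m
rho = 2 * 26 / (5e-06 * 2.65e-07)
rho = 3.925e+13 1/m^2


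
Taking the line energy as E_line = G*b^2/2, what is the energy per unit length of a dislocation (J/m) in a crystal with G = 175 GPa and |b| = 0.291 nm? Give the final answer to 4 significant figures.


E = G*b^2/2
b = 0.291 nm = 2.91e-10 m
G = 175 GPa = 1.75e+11 Pa
E = 0.5 * 1.75e+11 * (2.91e-10)^2
E = 7.41e-09 J/m


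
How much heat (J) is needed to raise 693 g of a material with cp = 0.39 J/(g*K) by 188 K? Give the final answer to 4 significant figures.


Q = m * cp * dT
Q = 693 * 0.39 * 188
Q = 50810 J


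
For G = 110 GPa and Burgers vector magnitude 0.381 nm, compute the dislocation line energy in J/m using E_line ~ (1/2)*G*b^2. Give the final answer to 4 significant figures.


E = G*b^2/2
b = 0.381 nm = 3.81e-10 m
G = 110 GPa = 1.1e+11 Pa
E = 0.5 * 1.1e+11 * (3.81e-10)^2
E = 7.984e-09 J/m


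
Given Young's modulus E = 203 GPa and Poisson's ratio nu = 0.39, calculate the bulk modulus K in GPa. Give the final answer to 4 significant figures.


K = E / (3*(1-2*nu))
K = 203 / (3*(1-2*0.39))
K = 307.6 GPa


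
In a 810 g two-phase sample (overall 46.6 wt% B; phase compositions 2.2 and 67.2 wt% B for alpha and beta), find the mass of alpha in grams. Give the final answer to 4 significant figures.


f_alpha = (C_beta - C0) / (C_beta - C_alpha)
f_alpha = (67.2 - 46.6) / (67.2 - 2.2) = 0.316923
m_alpha = f_alpha * m_total = 0.316923 * 810 = 256.7 g


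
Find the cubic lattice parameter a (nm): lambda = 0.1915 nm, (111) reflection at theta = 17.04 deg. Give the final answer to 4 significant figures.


d = lambda / (2*sin(theta))
d = 0.1915 / (2*sin(17.04 deg))
d = 0.326748 nm
a = d * sqrt(h^2+k^2+l^2) = 0.326748 * sqrt(3)
a = 0.5659 nm


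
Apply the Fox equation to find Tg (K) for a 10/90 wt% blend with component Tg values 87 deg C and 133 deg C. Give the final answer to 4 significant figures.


1/Tg = w1/Tg1 + w2/Tg2 (in Kelvin)
Tg1 = 360.15 K, Tg2 = 406.15 K
1/Tg = 0.1/360.15 + 0.9/406.15
Tg = 401 K


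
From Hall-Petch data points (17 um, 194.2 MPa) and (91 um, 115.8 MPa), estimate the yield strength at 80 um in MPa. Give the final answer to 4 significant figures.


sigma_y = sigma0 + k / sqrt(d)
1/sqrt(d1) = 1/sqrt(1.7e-05) = 242.536;  1/sqrt(d2) = 104.828
k = (sigma1 - sigma2) / (1/sqrt(d1) - 1/sqrt(d2)) = (194.2 - 115.8) / (242.536 - 104.828) = 0.569324 MPa*m^0.5
sigma0 = sigma1 - k/sqrt(d1) = 194.2 - 0.569324*242.536 = 56.1186 MPa
sigma_y(d3) = 56.1186 + 0.569324 / sqrt(8e-05) = 119.8 MPa


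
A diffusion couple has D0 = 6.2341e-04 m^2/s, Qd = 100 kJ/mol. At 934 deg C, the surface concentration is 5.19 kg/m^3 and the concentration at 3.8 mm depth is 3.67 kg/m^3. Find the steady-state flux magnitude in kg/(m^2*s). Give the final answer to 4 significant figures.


Step 1: D = D0 * exp(-Qd/(R*T))
T = 934 + 273.15 = 1207.15 K
D = 6.2341e-04 * exp(-100e3 / (8.314 * 1207.15)) = 2.93436e-08 m^2/s
Step 2: J = D * (C1 - C2) / dx
J = 2.93436e-08 * (5.19 - 3.67) / 3.8e-03
J = 1.174e-05 kg/(m^2*s)


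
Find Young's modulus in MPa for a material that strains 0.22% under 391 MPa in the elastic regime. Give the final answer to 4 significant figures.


E = sigma / epsilon
epsilon = 0.22% = 2.2e-03
E = 391 / 2.2e-03
E = 177700 MPa


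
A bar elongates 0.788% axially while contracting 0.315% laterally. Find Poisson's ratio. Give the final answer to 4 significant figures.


nu = -epsilon_lat / epsilon_axial
Lateral strain is contraction (negative), so using magnitudes:
nu = 0.315 / 0.788
nu = 0.3997


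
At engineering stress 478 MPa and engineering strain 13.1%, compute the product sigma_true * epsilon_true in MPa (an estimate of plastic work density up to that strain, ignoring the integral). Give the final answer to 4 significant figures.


sigma_true = sigma_eng * (1 + epsilon_eng)
sigma_true = 478 * (1 + 0.131) = 540.618 MPa
epsilon_true = ln(1 + epsilon_eng)
epsilon_true = ln(1 + 0.131) = 0.123102
sigma_true * epsilon_true = 540.618 * 0.123102 = 66.55 MPa


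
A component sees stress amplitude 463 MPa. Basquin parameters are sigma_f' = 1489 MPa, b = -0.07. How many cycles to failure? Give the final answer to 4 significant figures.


sigma_a = sigma_f' * (2*Nf)^b
2*Nf = (sigma_a / sigma_f')^(1/b)
2*Nf = (463 / 1489)^(1/-0.07)
2*Nf = 1.76742e+07
Nf = 8.837e+06 cycles


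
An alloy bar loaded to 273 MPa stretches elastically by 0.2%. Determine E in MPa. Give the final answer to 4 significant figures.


E = sigma / epsilon
epsilon = 0.2% = 2e-03
E = 273 / 2e-03
E = 136500 MPa


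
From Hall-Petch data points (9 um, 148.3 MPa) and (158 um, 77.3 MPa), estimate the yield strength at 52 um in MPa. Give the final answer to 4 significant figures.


sigma_y = sigma0 + k / sqrt(d)
1/sqrt(d1) = 1/sqrt(9e-06) = 333.333;  1/sqrt(d2) = 79.5557
k = (sigma1 - sigma2) / (1/sqrt(d1) - 1/sqrt(d2)) = (148.3 - 77.3) / (333.333 - 79.5557) = 0.279773 MPa*m^0.5
sigma0 = sigma1 - k/sqrt(d1) = 148.3 - 0.279773*333.333 = 55.0425 MPa
sigma_y(d3) = 55.0425 + 0.279773 / sqrt(5.2e-05) = 93.84 MPa


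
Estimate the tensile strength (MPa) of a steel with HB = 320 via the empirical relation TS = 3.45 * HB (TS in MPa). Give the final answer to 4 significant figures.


TS (MPa) = 3.45 * HB
TS = 3.45 * 320
TS = 1104 MPa


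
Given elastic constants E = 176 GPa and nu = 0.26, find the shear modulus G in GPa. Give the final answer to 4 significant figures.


G = E / (2*(1+nu))
G = 176 / (2*(1+0.26))
G = 69.84 GPa


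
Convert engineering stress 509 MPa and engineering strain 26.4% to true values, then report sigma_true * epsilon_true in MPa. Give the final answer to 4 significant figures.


sigma_true = sigma_eng * (1 + epsilon_eng)
sigma_true = 509 * (1 + 0.264) = 643.376 MPa
epsilon_true = ln(1 + epsilon_eng)
epsilon_true = ln(1 + 0.264) = 0.234281
sigma_true * epsilon_true = 643.376 * 0.234281 = 150.7 MPa


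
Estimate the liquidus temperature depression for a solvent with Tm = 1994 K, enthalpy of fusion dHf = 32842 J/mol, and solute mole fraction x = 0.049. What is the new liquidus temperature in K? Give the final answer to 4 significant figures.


dT = R*Tm^2*x / dHf
dT = 8.314 * 1994^2 * 0.049 / 32842
dT = 49.3204 K
T_new = 1994 - 49.3204 = 1945 K


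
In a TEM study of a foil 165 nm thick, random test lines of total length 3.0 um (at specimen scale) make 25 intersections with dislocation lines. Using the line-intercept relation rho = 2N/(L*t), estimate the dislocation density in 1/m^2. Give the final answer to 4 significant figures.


rho = 2N / (L * t)
L = 3.0 um = 3e-06 m, t = 165 nm = 1.65e-07 m
rho = 2 * 25 / (3e-06 * 1.65e-07)
rho = 1.01e+14 1/m^2


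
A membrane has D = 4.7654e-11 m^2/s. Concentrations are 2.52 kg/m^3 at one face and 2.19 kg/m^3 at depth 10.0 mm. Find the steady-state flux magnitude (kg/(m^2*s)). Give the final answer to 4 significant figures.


J = -D * (dC/dx) = D * (C1 - C2) / dx
J = 4.7654e-11 * (2.52 - 2.19) / 0.01
J = 1.573e-09 kg/(m^2*s)


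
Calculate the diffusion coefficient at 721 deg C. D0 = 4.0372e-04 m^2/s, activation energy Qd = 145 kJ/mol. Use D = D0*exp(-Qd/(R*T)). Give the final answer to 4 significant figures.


D = D0 * exp(-Qd / (R*T))
T = 994.15 K
D = 4.0372e-04 * exp(-145e3 / (8.314 * 994.15))
D = 9.71e-12 m^2/s


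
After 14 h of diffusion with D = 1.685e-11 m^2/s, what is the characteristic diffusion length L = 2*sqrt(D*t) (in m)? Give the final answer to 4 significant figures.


t = 14 hr = 50400 s
Diffusion length = 2*sqrt(D*t)
= 2*sqrt(1.685e-11 * 50400)
= 1.843e-03 m


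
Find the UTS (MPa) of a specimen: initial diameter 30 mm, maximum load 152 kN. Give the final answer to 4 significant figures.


A0 = pi*(d/2)^2 = pi*(30/2)^2 = 706.858 mm^2
UTS = F_max / A0 = 152*1000 / 706.858
UTS = 215 MPa


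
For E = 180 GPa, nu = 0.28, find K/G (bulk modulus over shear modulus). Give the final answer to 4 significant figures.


G = E / (2*(1+nu))
G = 180 / (2*(1+0.28)) = 70.3125 GPa
K = E / (3*(1-2*nu))
K = 180 / (3*(1-2*0.28)) = 136.364 GPa
K/G = 136.364 / 70.3125 = 1.939


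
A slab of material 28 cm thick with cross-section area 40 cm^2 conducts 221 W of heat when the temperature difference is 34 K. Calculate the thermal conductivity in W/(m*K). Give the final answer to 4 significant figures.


k = Q*L / (A*dT)
L = 0.28 m, A = 4e-03 m^2
k = 221 * 0.28 / (4e-03 * 34)
k = 455 W/(m*K)


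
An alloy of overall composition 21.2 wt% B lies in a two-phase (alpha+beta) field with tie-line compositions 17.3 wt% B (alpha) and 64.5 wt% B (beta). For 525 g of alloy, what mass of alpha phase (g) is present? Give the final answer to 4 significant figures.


f_alpha = (C_beta - C0) / (C_beta - C_alpha)
f_alpha = (64.5 - 21.2) / (64.5 - 17.3) = 0.917373
m_alpha = f_alpha * m_total = 0.917373 * 525 = 481.6 g


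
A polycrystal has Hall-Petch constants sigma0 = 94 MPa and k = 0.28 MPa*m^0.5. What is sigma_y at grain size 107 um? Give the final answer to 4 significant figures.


sigma_y = sigma0 + k / sqrt(d)
d = 107 um = 1.07e-04 m
sigma_y = 94 + 0.28 / sqrt(1.07e-04)
sigma_y = 121.1 MPa


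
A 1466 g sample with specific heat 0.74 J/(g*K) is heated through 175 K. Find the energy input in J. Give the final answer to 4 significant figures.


Q = m * cp * dT
Q = 1466 * 0.74 * 175
Q = 189800 J


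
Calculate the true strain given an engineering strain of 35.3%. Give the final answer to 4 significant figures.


epsilon_true = ln(1 + epsilon_eng)
epsilon_true = ln(1 + 0.353)
epsilon_true = 0.3023


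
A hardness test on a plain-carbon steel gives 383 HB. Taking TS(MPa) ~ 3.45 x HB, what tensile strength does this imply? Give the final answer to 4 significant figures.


TS (MPa) = 3.45 * HB
TS = 3.45 * 383
TS = 1321 MPa


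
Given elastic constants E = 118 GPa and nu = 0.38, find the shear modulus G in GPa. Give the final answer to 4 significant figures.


G = E / (2*(1+nu))
G = 118 / (2*(1+0.38))
G = 42.75 GPa


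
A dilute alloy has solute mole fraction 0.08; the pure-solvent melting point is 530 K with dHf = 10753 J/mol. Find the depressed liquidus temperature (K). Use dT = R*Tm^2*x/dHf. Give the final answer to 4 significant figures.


dT = R*Tm^2*x / dHf
dT = 8.314 * 530^2 * 0.08 / 10753
dT = 17.3749 K
T_new = 530 - 17.3749 = 512.6 K


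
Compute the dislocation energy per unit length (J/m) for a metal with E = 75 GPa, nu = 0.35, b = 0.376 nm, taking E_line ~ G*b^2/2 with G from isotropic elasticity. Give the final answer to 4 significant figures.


Step 1: G = E / (2*(1+nu))
G = 75 / (2*(1+0.35)) = 27.7778 GPa = 2.77778e+10 Pa
Step 2: E_line = G*b^2/2
b = 0.376 nm = 3.76e-10 m
E_line = 0.5 * 2.77778e+10 * (3.76e-10)^2 = 1.964e-09 J/m
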